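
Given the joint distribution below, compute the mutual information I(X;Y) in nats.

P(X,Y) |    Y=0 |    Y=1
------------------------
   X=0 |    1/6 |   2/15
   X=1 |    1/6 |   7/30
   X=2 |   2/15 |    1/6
0.0071 nats

Mutual information: I(X;Y) = H(X) + H(Y) - H(X,Y)

Marginals:
P(X) = (3/10, 2/5, 3/10), H(X) = 1.0889 nats
P(Y) = (7/15, 8/15), H(Y) = 0.6909 nats

Joint entropy: H(X,Y) = 1.7728 nats

I(X;Y) = 1.0889 + 0.6909 - 1.7728 = 0.0071 nats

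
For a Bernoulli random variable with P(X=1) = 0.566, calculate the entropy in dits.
0.2972 dits

The binary entropy function is:
H(p) = -p log(p) - (1-p) log(1-p)

H(0.566) = -0.566 × log_10(0.566) - 0.434 × log_10(0.434)
H(0.566) = 0.2972 dits

Note: Binary entropy is maximized at p=0.5 (H=1 bit) and minimized at p=0 or p=1 (H=0).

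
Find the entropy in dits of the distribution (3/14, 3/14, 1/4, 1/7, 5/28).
0.6916 dits

Shannon entropy is H(X) = -Σ p(x) log p(x).

For P = (3/14, 3/14, 1/4, 1/7, 5/28):
H = -3/14 × log_10(3/14) -3/14 × log_10(3/14) -1/4 × log_10(1/4) -1/7 × log_10(1/7) -5/28 × log_10(5/28)
H = 0.6916 dits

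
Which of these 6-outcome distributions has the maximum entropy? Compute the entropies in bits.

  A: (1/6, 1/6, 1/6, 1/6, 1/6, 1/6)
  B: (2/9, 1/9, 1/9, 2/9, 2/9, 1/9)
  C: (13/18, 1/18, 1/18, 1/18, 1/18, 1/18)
A

For a discrete distribution over n outcomes, entropy is maximized by the uniform distribution.

Computing entropies:
H(A) = 2.5850 bits
H(B) = 2.5033 bits
H(C) = 1.4974 bits

The uniform distribution (where all probabilities equal 1/6) achieves the maximum entropy of log_2(6) = 2.5850 bits.

Distribution A has the highest entropy.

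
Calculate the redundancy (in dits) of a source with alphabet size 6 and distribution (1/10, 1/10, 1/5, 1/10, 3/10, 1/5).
0.0417 dits

Redundancy measures how far a source is from maximum entropy:
R = H_max - H(X)

Maximum entropy for 6 symbols: H_max = log_10(6) = 0.7782 dits
Actual entropy: H(X) = 0.7365 dits
Redundancy: R = 0.7782 - 0.7365 = 0.0417 dits

This redundancy represents potential for compression: the source could be compressed by 0.0417 dits per symbol.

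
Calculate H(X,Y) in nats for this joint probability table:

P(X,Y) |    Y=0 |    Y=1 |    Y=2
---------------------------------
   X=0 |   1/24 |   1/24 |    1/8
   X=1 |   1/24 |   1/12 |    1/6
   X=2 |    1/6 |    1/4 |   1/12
2.0152 nats

Joint entropy is H(X,Y) = -Σ_{x,y} p(x,y) log p(x,y).

Summing over all non-zero entries:
H(X,Y) = -[1/24·log_e(1/24) + 1/24·log_e(1/24) + 1/8·log_e(1/8) + 1/24·log_e(1/24) + 1/12·log_e(1/12) + 1/6·log_e(1/6) + 1/6·log_e(1/6) + 1/4·log_e(1/4) + 1/12·log_e(1/12)]
H(X,Y) = 2.0152 nats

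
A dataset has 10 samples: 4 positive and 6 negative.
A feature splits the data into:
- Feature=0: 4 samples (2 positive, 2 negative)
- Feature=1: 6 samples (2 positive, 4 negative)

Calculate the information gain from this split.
0.0200 bits

Information Gain = H(Y) - H(Y|Feature)

Before split:
P(positive) = 4/10 = 0.4000
H(Y) = 0.9710 bits

After split:
Feature=0: H = 1.0000 bits (weight = 4/10)
Feature=1: H = 0.9183 bits (weight = 6/10)
H(Y|Feature) = (4/10)×1.0000 + (6/10)×0.9183 = 0.9510 bits

Information Gain = 0.9710 - 0.9510 = 0.0200 bits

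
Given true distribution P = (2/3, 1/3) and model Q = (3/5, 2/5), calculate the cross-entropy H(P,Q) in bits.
0.9320 bits

Cross-entropy: H(P,Q) = -Σ p(x) log q(x)

Alternatively: H(P,Q) = H(P) + D_KL(P||Q)
H(P) = 0.9183 bits
D_KL(P||Q) = 0.0137 bits

H(P,Q) = 0.9183 + 0.0137 = 0.9320 bits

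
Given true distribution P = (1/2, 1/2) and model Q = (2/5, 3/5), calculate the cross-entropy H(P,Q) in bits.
1.0294 bits

Cross-entropy: H(P,Q) = -Σ p(x) log q(x)

Alternatively: H(P,Q) = H(P) + D_KL(P||Q)
H(P) = 1.0000 bits
D_KL(P||Q) = 0.0294 bits

H(P,Q) = 1.0000 + 0.0294 = 1.0294 bits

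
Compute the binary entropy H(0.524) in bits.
0.9983 bits

The binary entropy function is:
H(p) = -p log(p) - (1-p) log(1-p)

H(0.524) = -0.524 × log_2(0.524) - 0.476 × log_2(0.476)
H(0.524) = 0.9983 bits

Note: Binary entropy is maximized at p=0.5 (H=1 bit) and minimized at p=0 or p=1 (H=0).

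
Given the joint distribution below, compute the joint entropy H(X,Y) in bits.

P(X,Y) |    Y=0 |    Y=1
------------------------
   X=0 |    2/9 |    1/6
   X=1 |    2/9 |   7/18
1.9251 bits

Joint entropy is H(X,Y) = -Σ_{x,y} p(x,y) log p(x,y).

Summing over all non-zero entries:
H(X,Y) = -[2/9·log_2(2/9) + 1/6·log_2(1/6) + 2/9·log_2(2/9) + 7/18·log_2(7/18)]
H(X,Y) = 1.9251 bits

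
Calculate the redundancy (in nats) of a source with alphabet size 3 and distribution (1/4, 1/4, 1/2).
0.0589 nats

Redundancy measures how far a source is from maximum entropy:
R = H_max - H(X)

Maximum entropy for 3 symbols: H_max = log_e(3) = 1.0986 nats
Actual entropy: H(X) = 1.0397 nats
Redundancy: R = 1.0986 - 1.0397 = 0.0589 nats

This redundancy represents potential for compression: the source could be compressed by 0.0589 nats per symbol.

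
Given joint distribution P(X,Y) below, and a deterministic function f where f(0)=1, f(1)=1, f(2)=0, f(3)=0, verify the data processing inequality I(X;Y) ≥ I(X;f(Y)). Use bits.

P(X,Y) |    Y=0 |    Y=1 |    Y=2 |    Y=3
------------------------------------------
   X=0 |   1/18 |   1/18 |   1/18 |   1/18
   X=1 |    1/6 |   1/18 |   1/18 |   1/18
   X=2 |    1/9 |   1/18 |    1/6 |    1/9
I(X;Y) = 0.0658, I(X;f(Y)) = 0.0475, inequality holds: 0.0658 ≥ 0.0475

Data Processing Inequality: For any Markov chain X → Y → Z, we have I(X;Y) ≥ I(X;Z).

Here Z = f(Y) is a deterministic function of Y, forming X → Y → Z.

Original I(X;Y) = 0.0658 bits

After applying f:
P(X,Z) where Z=f(Y):
- P(X,Z=0) = P(X,Y=2) + P(X,Y=3)
- P(X,Z=1) = P(X,Y=0) + P(X,Y=1)

I(X;Z) = I(X;f(Y)) = 0.0475 bits

Verification: 0.0658 ≥ 0.0475 ✓

Information cannot be created by processing; the function f can only lose information about X.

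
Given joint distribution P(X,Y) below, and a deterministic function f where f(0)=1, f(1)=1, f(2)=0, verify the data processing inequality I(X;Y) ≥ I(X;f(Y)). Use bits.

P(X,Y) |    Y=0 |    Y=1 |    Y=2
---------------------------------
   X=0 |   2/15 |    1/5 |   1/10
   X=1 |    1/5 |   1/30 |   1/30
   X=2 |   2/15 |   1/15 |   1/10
I(X;Y) = 0.1206, I(X;f(Y)) = 0.0256, inequality holds: 0.1206 ≥ 0.0256

Data Processing Inequality: For any Markov chain X → Y → Z, we have I(X;Y) ≥ I(X;Z).

Here Z = f(Y) is a deterministic function of Y, forming X → Y → Z.

Original I(X;Y) = 0.1206 bits

After applying f:
P(X,Z) where Z=f(Y):
- P(X,Z=0) = P(X,Y=2)
- P(X,Z=1) = P(X,Y=0) + P(X,Y=1)

I(X;Z) = I(X;f(Y)) = 0.0256 bits

Verification: 0.1206 ≥ 0.0256 ✓

Information cannot be created by processing; the function f can only lose information about X.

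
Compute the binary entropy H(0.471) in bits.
0.9976 bits

The binary entropy function is:
H(p) = -p log(p) - (1-p) log(1-p)

H(0.471) = -0.471 × log_2(0.471) - 0.529 × log_2(0.529)
H(0.471) = 0.9976 bits

Note: Binary entropy is maximized at p=0.5 (H=1 bit) and minimized at p=0 or p=1 (H=0).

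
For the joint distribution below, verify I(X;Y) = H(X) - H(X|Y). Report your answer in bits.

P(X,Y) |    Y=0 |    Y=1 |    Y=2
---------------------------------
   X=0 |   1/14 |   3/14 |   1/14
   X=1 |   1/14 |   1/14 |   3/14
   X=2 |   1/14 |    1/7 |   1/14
I(X;Y) = 0.1228 bits

Mutual information has multiple equivalent forms:
- I(X;Y) = H(X) - H(X|Y)
- I(X;Y) = H(Y) - H(Y|X)
- I(X;Y) = H(X) + H(Y) - H(X,Y)

Computing all quantities:
H(X) = 1.5774, H(Y) = 1.5306, H(X,Y) = 2.9852
H(X|Y) = 1.4546, H(Y|X) = 1.4078

Verification:
H(X) - H(X|Y) = 1.5774 - 1.4546 = 0.1228
H(Y) - H(Y|X) = 1.5306 - 1.4078 = 0.1228
H(X) + H(Y) - H(X,Y) = 1.5774 + 1.5306 - 2.9852 = 0.1228

All forms give I(X;Y) = 0.1228 bits. ✓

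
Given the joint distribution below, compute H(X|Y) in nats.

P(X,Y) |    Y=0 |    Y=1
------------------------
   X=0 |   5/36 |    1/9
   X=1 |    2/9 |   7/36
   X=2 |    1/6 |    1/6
1.0766 nats

Using the chain rule: H(X|Y) = H(X,Y) - H(Y)

First, compute H(X,Y) = 1.7682 nats

Marginal P(Y) = (19/36, 17/36)
H(Y) = 0.6916 nats

H(X|Y) = H(X,Y) - H(Y) = 1.7682 - 0.6916 = 1.0766 nats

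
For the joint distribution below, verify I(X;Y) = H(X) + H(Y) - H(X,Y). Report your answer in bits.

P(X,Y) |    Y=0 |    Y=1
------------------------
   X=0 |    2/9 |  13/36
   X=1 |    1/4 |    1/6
I(X;Y) = 0.0340 bits

Mutual information has multiple equivalent forms:
- I(X;Y) = H(X) - H(X|Y)
- I(X;Y) = H(Y) - H(Y|X)
- I(X;Y) = H(X) + H(Y) - H(X,Y)

Computing all quantities:
H(X) = 0.9799, H(Y) = 0.9978, H(X,Y) = 1.9437
H(X|Y) = 0.9459, H(Y|X) = 0.9638

Verification:
H(X) - H(X|Y) = 0.9799 - 0.9459 = 0.0340
H(Y) - H(Y|X) = 0.9978 - 0.9638 = 0.0340
H(X) + H(Y) - H(X,Y) = 0.9799 + 0.9978 - 1.9437 = 0.0340

All forms give I(X;Y) = 0.0340 bits. ✓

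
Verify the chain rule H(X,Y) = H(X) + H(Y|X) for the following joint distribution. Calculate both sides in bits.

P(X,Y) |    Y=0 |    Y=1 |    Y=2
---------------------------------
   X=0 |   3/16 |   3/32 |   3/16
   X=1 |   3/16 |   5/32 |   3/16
H(X,Y) = 2.5499, H(X) = 0.9972, H(Y|X) = 1.5527 (all in bits)

Chain rule: H(X,Y) = H(X) + H(Y|X)

Left side — joint entropy directly:
H(X,Y) = -Σ p(x,y) log p(x,y) = 2.5499 bits

Right side — compute H(Y|X) from the conditional distributions:
P(X) = (15/32, 17/32), so H(X) = 0.9972 bits
H(Y|X) = Σ_x P(X=x) · H(Y|X=x):
  P(Y|X=0) = (2/5, 1/5, 2/5), H(Y|X=0) = 1.5219, weight P(X=0) = 15/32
  P(Y|X=1) = (6/17, 5/17, 6/17), H(Y|X=1) = 1.5799, weight P(X=1) = 17/32
H(Y|X) = 1.5527 bits

H(X) + H(Y|X) = 0.9972 + 1.5527 = 2.5499 bits

Both sides equal 2.5499 bits. ✓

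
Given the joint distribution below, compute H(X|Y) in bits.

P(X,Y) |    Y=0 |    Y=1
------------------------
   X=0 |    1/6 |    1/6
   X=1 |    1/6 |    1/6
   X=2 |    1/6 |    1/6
1.5850 bits

Using the chain rule: H(X|Y) = H(X,Y) - H(Y)

First, compute H(X,Y) = 2.5850 bits

Marginal P(Y) = (1/2, 1/2)
H(Y) = 1.0000 bits

H(X|Y) = H(X,Y) - H(Y) = 2.5850 - 1.0000 = 1.5850 bits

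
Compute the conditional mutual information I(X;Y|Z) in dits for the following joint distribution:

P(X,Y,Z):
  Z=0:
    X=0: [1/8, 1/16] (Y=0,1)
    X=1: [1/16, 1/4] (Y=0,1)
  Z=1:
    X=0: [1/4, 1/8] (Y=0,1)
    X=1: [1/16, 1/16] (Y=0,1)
0.0263 dits

Conditional mutual information: I(X;Y|Z) = H(X|Z) + H(Y|Z) - H(X,Y|Z)

H(Z) = 0.3010
H(X,Z) = 0.5668 → H(X|Z) = 0.2658
H(Y,Z) = 0.5883 → H(Y|Z) = 0.2873
H(X,Y,Z) = 0.8278 → H(X,Y|Z) = 0.5268

I(X;Y|Z) = 0.2658 + 0.2873 - 0.5268 = 0.0263 dits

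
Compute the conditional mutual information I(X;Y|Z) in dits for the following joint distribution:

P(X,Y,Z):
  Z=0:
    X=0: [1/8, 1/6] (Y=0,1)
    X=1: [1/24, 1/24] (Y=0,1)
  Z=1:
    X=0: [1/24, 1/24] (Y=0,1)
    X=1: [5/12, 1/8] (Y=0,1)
0.0055 dits

Conditional mutual information: I(X;Y|Z) = H(X|Z) + H(Y|Z) - H(X,Y|Z)

H(Z) = 0.2873
H(X,Z) = 0.4802 → H(X|Z) = 0.1929
H(Y,Z) = 0.5566 → H(Y|Z) = 0.2693
H(X,Y,Z) = 0.7439 → H(X,Y|Z) = 0.4566

I(X;Y|Z) = 0.1929 + 0.2693 - 0.4566 = 0.0055 dits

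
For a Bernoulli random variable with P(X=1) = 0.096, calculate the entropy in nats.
0.3162 nats

The binary entropy function is:
H(p) = -p log(p) - (1-p) log(1-p)

H(0.096) = -0.096 × log_e(0.096) - 0.904 × log_e(0.904)
H(0.096) = 0.3162 nats

Note: Binary entropy is maximized at p=0.5 (H=1 bit) and minimized at p=0 or p=1 (H=0).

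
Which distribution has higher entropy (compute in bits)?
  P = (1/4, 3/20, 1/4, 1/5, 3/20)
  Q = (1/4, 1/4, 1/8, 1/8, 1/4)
P

Computing entropies in bits:
H(P) = 2.2855
H(Q) = 2.2500

Distribution P has higher entropy.

Intuition: The distribution closer to uniform (more spread out) has higher entropy.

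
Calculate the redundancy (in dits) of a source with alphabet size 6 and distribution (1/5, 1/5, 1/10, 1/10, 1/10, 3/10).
0.0417 dits

Redundancy measures how far a source is from maximum entropy:
R = H_max - H(X)

Maximum entropy for 6 symbols: H_max = log_10(6) = 0.7782 dits
Actual entropy: H(X) = 0.7365 dits
Redundancy: R = 0.7782 - 0.7365 = 0.0417 dits

This redundancy represents potential for compression: the source could be compressed by 0.0417 dits per symbol.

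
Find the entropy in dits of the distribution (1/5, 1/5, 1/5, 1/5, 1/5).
0.6990 dits

Shannon entropy is H(X) = -Σ p(x) log p(x).

For P = (1/5, 1/5, 1/5, 1/5, 1/5):
H = -1/5 × log_10(1/5) -1/5 × log_10(1/5) -1/5 × log_10(1/5) -1/5 × log_10(1/5) -1/5 × log_10(1/5)
H = 0.6990 dits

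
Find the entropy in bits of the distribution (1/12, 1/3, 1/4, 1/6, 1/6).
2.1887 bits

Shannon entropy is H(X) = -Σ p(x) log p(x).

For P = (1/12, 1/3, 1/4, 1/6, 1/6):
H = -1/12 × log_2(1/12) -1/3 × log_2(1/3) -1/4 × log_2(1/4) -1/6 × log_2(1/6) -1/6 × log_2(1/6)
H = 2.1887 bits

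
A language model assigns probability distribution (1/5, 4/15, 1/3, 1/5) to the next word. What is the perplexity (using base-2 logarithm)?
3.9057

Perplexity is 2^H (or exp(H) for natural log).

First, H = -Σ p log p = 1.9656 bits
Perplexity = 2^1.9656 = 3.9057

Interpretation: The model's uncertainty is equivalent to choosing uniformly among 3.9 options.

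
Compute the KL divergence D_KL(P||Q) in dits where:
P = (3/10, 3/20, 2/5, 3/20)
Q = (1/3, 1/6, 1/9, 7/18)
0.1399 dits

KL divergence: D_KL(P||Q) = Σ p(x) log(p(x)/q(x))

Computing term by term:
  x=0: 3/10 × log_10[(3/10)/(1/3)] = 3/10 × -0.0458 = -0.0137
  x=1: 3/20 × log_10[(3/20)/(1/6)] = 3/20 × -0.0458 = -0.0069
  x=2: 2/5 × log_10[(2/5)/(1/9)] = 2/5 × 0.5563 = 0.2225
  x=3: 3/20 × log_10[(3/20)/(7/18)] = 3/20 × -0.4137 = -0.0621

D_KL(P||Q) = 0.1399 dits

Note: KL divergence is always non-negative and equals 0 iff P = Q.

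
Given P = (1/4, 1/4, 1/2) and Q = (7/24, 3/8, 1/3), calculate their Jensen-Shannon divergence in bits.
0.0223 bits

Jensen-Shannon divergence is:
JSD(P||Q) = 0.5 × D_KL(P||M) + 0.5 × D_KL(Q||M)
where M = 0.5 × (P + Q) is the mixture distribution.

M = 0.5 × (1/4, 1/4, 1/2) + 0.5 × (7/24, 3/8, 1/3) = (0.270833, 5/16, 5/12)

D_KL(P||M) = 0.0222 bits
D_KL(Q||M) = 0.0225 bits

JSD(P||Q) = 0.5 × 0.0222 + 0.5 × 0.0225 = 0.0223 bits

Unlike KL divergence, JSD is symmetric and bounded: 0 ≤ JSD ≤ log(2).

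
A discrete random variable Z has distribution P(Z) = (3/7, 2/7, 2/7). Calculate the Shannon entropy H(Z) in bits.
1.5567 bits

Shannon entropy is H(X) = -Σ p(x) log p(x).

For P = (3/7, 2/7, 2/7):
H = -3/7 × log_2(3/7) -2/7 × log_2(2/7) -2/7 × log_2(2/7)
H = 1.5567 bits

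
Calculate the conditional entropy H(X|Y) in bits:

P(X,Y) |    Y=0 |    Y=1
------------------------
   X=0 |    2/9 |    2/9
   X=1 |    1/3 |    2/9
0.9839 bits

Using the chain rule: H(X|Y) = H(X,Y) - H(Y)

First, compute H(X,Y) = 1.9749 bits

Marginal P(Y) = (5/9, 4/9)
H(Y) = 0.9911 bits

H(X|Y) = H(X,Y) - H(Y) = 1.9749 - 0.9911 = 0.9839 bits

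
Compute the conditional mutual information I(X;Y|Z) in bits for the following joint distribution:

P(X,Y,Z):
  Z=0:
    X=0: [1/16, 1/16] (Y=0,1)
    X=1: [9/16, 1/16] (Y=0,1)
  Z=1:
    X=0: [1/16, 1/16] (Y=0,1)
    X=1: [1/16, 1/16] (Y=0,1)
0.0694 bits

Conditional mutual information: I(X;Y|Z) = H(X|Z) + H(Y|Z) - H(X,Y|Z)

H(Z) = 0.8113
H(X,Z) = 1.5488 → H(X|Z) = 0.7375
H(Y,Z) = 1.5488 → H(Y|Z) = 0.7375
H(X,Y,Z) = 2.2169 → H(X,Y|Z) = 1.4056

I(X;Y|Z) = 0.7375 + 0.7375 - 1.4056 = 0.0694 bits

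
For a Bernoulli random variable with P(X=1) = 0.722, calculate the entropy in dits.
0.2567 dits

The binary entropy function is:
H(p) = -p log(p) - (1-p) log(1-p)

H(0.722) = -0.722 × log_10(0.722) - 0.278 × log_10(0.278)
H(0.722) = 0.2567 dits

Note: Binary entropy is maximized at p=0.5 (H=1 bit) and minimized at p=0 or p=1 (H=0).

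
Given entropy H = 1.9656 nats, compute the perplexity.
7.1392

Perplexity is e^H (or exp(H) for natural log).

H = 1.9656 nats
Perplexity = e^1.9656 = 7.1392

Interpretation: The model's uncertainty is equivalent to choosing uniformly among 7.1 options.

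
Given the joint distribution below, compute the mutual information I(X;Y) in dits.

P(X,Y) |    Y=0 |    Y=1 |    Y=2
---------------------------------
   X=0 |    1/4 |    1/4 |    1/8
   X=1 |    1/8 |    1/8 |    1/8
0.0047 dits

Mutual information: I(X;Y) = H(X) + H(Y) - H(X,Y)

Marginals:
P(X) = (5/8, 3/8), H(X) = 0.2873 dits
P(Y) = (3/8, 3/8, 1/4), H(Y) = 0.4700 dits

Joint entropy: H(X,Y) = 0.7526 dits

I(X;Y) = 0.2873 + 0.4700 - 0.7526 = 0.0047 dits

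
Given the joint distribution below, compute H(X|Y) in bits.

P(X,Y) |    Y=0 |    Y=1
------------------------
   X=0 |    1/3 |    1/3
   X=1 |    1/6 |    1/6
0.9183 bits

Using the chain rule: H(X|Y) = H(X,Y) - H(Y)

First, compute H(X,Y) = 1.9183 bits

Marginal P(Y) = (1/2, 1/2)
H(Y) = 1.0000 bits

H(X|Y) = H(X,Y) - H(Y) = 1.9183 - 1.0000 = 0.9183 bits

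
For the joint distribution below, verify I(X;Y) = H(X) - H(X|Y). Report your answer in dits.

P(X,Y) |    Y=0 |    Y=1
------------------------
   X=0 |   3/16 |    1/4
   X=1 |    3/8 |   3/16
I(X;Y) = 0.0124 dits

Mutual information has multiple equivalent forms:
- I(X;Y) = H(X) - H(X|Y)
- I(X;Y) = H(Y) - H(Y|X)
- I(X;Y) = H(X) + H(Y) - H(X,Y)

Computing all quantities:
H(X) = 0.2976, H(Y) = 0.2976, H(X,Y) = 0.5829
H(X|Y) = 0.2852, H(Y|X) = 0.2852

Verification:
H(X) - H(X|Y) = 0.2976 - 0.2852 = 0.0124
H(Y) - H(Y|X) = 0.2976 - 0.2852 = 0.0124
H(X) + H(Y) - H(X,Y) = 0.2976 + 0.2976 - 0.5829 = 0.0124

All forms give I(X;Y) = 0.0124 dits. ✓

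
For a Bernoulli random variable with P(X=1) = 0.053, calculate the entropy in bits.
0.2990 bits

The binary entropy function is:
H(p) = -p log(p) - (1-p) log(1-p)

H(0.053) = -0.053 × log_2(0.053) - 0.947 × log_2(0.947)
H(0.053) = 0.2990 bits

Note: Binary entropy is maximized at p=0.5 (H=1 bit) and minimized at p=0 or p=1 (H=0).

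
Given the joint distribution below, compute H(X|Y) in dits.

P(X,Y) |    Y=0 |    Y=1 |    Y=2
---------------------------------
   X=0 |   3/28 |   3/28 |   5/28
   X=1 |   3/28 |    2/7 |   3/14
0.2820 dits

Using the chain rule: H(X|Y) = H(X,Y) - H(Y)

First, compute H(X,Y) = 0.7442 dits

Marginal P(Y) = (3/14, 11/28, 11/28)
H(Y) = 0.4622 dits

H(X|Y) = H(X,Y) - H(Y) = 0.7442 - 0.4622 = 0.2820 dits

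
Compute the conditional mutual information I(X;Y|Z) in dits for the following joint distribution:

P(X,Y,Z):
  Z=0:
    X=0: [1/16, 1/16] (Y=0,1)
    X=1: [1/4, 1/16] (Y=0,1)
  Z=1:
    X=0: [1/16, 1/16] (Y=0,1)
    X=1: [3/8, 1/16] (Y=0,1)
0.0220 dits

Conditional mutual information: I(X;Y|Z) = H(X|Z) + H(Y|Z) - H(X,Y|Z)

H(Z) = 0.2976
H(X,Z) = 0.5407 → H(X|Z) = 0.2431
H(Y,Z) = 0.5407 → H(Y|Z) = 0.2431
H(X,Y,Z) = 0.7618 → H(X,Y|Z) = 0.4642

I(X;Y|Z) = 0.2431 + 0.2431 - 0.4642 = 0.0220 dits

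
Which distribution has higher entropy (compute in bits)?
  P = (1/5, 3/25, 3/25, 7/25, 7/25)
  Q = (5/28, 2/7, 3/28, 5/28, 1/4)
Q

Computing entropies in bits:
H(P) = 2.2270
H(Q) = 2.2493

Distribution Q has higher entropy.

Intuition: The distribution closer to uniform (more spread out) has higher entropy.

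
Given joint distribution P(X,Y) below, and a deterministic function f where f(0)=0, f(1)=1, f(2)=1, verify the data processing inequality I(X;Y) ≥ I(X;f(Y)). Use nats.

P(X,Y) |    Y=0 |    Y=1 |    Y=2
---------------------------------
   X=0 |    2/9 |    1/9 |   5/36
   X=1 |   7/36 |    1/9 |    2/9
I(X;Y) = 0.0091, I(X;f(Y)) = 0.0054, inequality holds: 0.0091 ≥ 0.0054

Data Processing Inequality: For any Markov chain X → Y → Z, we have I(X;Y) ≥ I(X;Z).

Here Z = f(Y) is a deterministic function of Y, forming X → Y → Z.

Original I(X;Y) = 0.0091 nats

After applying f:
P(X,Z) where Z=f(Y):
- P(X,Z=0) = P(X,Y=0)
- P(X,Z=1) = P(X,Y=1) + P(X,Y=2)

I(X;Z) = I(X;f(Y)) = 0.0054 nats

Verification: 0.0091 ≥ 0.0054 ✓

Information cannot be created by processing; the function f can only lose information about X.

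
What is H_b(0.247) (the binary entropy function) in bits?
0.8065 bits

The binary entropy function is:
H(p) = -p log(p) - (1-p) log(1-p)

H(0.247) = -0.247 × log_2(0.247) - 0.753 × log_2(0.753)
H(0.247) = 0.8065 bits

Note: Binary entropy is maximized at p=0.5 (H=1 bit) and minimized at p=0 or p=1 (H=0).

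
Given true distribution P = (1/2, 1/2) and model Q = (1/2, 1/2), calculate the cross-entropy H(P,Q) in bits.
1.0000 bits

Cross-entropy: H(P,Q) = -Σ p(x) log q(x)

Alternatively: H(P,Q) = H(P) + D_KL(P||Q)
H(P) = 1.0000 bits
D_KL(P||Q) = 0.0000 bits

H(P,Q) = 1.0000 + 0.0000 = 1.0000 bits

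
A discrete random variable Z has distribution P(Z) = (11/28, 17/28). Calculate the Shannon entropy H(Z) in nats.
0.6700 nats

Shannon entropy is H(X) = -Σ p(x) log p(x).

For P = (11/28, 17/28):
H = -11/28 × log_e(11/28) -17/28 × log_e(17/28)
H = 0.6700 nats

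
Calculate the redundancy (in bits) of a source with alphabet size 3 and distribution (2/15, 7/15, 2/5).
0.1555 bits

Redundancy measures how far a source is from maximum entropy:
R = H_max - H(X)

Maximum entropy for 3 symbols: H_max = log_2(3) = 1.5850 bits
Actual entropy: H(X) = 1.4295 bits
Redundancy: R = 1.5850 - 1.4295 = 0.1555 bits

This redundancy represents potential for compression: the source could be compressed by 0.1555 bits per symbol.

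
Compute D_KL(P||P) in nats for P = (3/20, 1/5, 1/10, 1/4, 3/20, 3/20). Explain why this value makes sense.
0.0000 nats

KL divergence satisfies the Gibbs inequality: D_KL(P||Q) ≥ 0 for all distributions P, Q.

D_KL(P||Q) = Σ p(x) log(p(x)/q(x))
Each term is p(x) × log_e(p(x)/p(x)) = p(x) × log_e(1) = 0, so the sum is 0.
D_KL(P||Q) = 0.0000 nats

When P = Q, the KL divergence is exactly 0, as there is no 'divergence' between identical distributions.

This non-negativity is a fundamental property: relative entropy cannot be negative because it measures how different Q is from P.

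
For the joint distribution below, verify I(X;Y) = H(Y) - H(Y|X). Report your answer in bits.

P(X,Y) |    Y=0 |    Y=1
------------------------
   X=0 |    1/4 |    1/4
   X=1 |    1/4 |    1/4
I(X;Y) = 0.0000 bits

Mutual information has multiple equivalent forms:
- I(X;Y) = H(X) - H(X|Y)
- I(X;Y) = H(Y) - H(Y|X)
- I(X;Y) = H(X) + H(Y) - H(X,Y)

Computing all quantities:
H(X) = 1.0000, H(Y) = 1.0000, H(X,Y) = 2.0000
H(X|Y) = 1.0000, H(Y|X) = 1.0000

Verification:
H(X) - H(X|Y) = 1.0000 - 1.0000 = 0.0000
H(Y) - H(Y|X) = 1.0000 - 1.0000 = 0.0000
H(X) + H(Y) - H(X,Y) = 1.0000 + 1.0000 - 2.0000 = 0.0000

All forms give I(X;Y) = 0.0000 bits. ✓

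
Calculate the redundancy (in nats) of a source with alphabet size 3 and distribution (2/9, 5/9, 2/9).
0.1036 nats

Redundancy measures how far a source is from maximum entropy:
R = H_max - H(X)

Maximum entropy for 3 symbols: H_max = log_e(3) = 1.0986 nats
Actual entropy: H(X) = 0.9950 nats
Redundancy: R = 1.0986 - 0.9950 = 0.1036 nats

This redundancy represents potential for compression: the source could be compressed by 0.1036 nats per symbol.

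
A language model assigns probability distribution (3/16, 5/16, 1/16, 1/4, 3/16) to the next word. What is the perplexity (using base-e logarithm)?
4.5317

Perplexity is e^H (or exp(H) for natural log).

First, H = -Σ p log p = 1.5111 nats
Perplexity = e^1.5111 = 4.5317

Interpretation: The model's uncertainty is equivalent to choosing uniformly among 4.5 options.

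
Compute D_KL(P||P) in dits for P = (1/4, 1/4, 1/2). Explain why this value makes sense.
0.0000 dits

KL divergence satisfies the Gibbs inequality: D_KL(P||Q) ≥ 0 for all distributions P, Q.

D_KL(P||Q) = Σ p(x) log(p(x)/q(x))
Each term is p(x) × log_10(p(x)/p(x)) = p(x) × log_10(1) = 0, so the sum is 0.
D_KL(P||Q) = 0.0000 dits

When P = Q, the KL divergence is exactly 0, as there is no 'divergence' between identical distributions.

This non-negativity is a fundamental property: relative entropy cannot be negative because it measures how different Q is from P.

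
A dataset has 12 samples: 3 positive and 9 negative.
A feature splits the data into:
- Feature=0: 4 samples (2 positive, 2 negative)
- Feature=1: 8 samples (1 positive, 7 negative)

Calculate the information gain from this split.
0.1156 bits

Information Gain = H(Y) - H(Y|Feature)

Before split:
P(positive) = 3/12 = 0.2500
H(Y) = 0.8113 bits

After split:
Feature=0: H = 1.0000 bits (weight = 4/12)
Feature=1: H = 0.5436 bits (weight = 8/12)
H(Y|Feature) = (4/12)×1.0000 + (8/12)×0.5436 = 0.6957 bits

Information Gain = 0.8113 - 0.6957 = 0.1156 bits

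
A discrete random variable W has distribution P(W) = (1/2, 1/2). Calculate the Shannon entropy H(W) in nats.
0.6931 nats

Shannon entropy is H(X) = -Σ p(x) log p(x).

For P = (1/2, 1/2):
H = -1/2 × log_e(1/2) -1/2 × log_e(1/2)
H = 0.6931 nats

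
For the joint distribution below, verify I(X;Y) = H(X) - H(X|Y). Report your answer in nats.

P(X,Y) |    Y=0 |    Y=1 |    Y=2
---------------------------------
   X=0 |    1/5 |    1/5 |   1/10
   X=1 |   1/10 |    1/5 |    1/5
I(X;Y) = 0.0340 nats

Mutual information has multiple equivalent forms:
- I(X;Y) = H(X) - H(X|Y)
- I(X;Y) = H(Y) - H(Y|X)
- I(X;Y) = H(X) + H(Y) - H(X,Y)

Computing all quantities:
H(X) = 0.6931, H(Y) = 1.0889, H(X,Y) = 1.7481
H(X|Y) = 0.6592, H(Y|X) = 1.0549

Verification:
H(X) - H(X|Y) = 0.6931 - 0.6592 = 0.0340
H(Y) - H(Y|X) = 1.0889 - 1.0549 = 0.0340
H(X) + H(Y) - H(X,Y) = 0.6931 + 1.0889 - 1.7481 = 0.0340

All forms give I(X;Y) = 0.0340 nats. ✓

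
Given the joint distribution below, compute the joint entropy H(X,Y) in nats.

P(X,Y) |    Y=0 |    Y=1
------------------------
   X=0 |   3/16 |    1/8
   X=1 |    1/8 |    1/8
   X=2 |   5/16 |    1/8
1.7171 nats

Joint entropy is H(X,Y) = -Σ_{x,y} p(x,y) log p(x,y).

Summing over all non-zero entries:
H(X,Y) = -[3/16·log_e(3/16) + 1/8·log_e(1/8) + 1/8·log_e(1/8) + 1/8·log_e(1/8) + 5/16·log_e(5/16) + 1/8·log_e(1/8)]
H(X,Y) = 1.7171 nats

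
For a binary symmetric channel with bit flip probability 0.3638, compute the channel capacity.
0.0542 bits

For a binary symmetric channel (BSC) with error probability p:
Capacity C = 1 - H(p) bits per symbol

where H(p) = -p log₂(p) - (1-p) log₂(1-p) is the binary entropy function.

H(0.3638) = 0.9458 bits
C = 1 - 0.9458 = 0.0542 bits per symbol

This means we can reliably transmit up to 0.0542 bits of information per channel use.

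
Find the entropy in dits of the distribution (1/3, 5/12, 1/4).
0.4680 dits

Shannon entropy is H(X) = -Σ p(x) log p(x).

For P = (1/3, 5/12, 1/4):
H = -1/3 × log_10(1/3) -5/12 × log_10(5/12) -1/4 × log_10(1/4)
H = 0.4680 dits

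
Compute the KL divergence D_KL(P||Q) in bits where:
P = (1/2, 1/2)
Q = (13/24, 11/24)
0.0050 bits

KL divergence: D_KL(P||Q) = Σ p(x) log(p(x)/q(x))

Computing term by term:
  x=0: 1/2 × log_2[(1/2)/(13/24)] = 1/2 × -0.1155 = -0.0577
  x=1: 1/2 × log_2[(1/2)/(11/24)] = 1/2 × 0.1255 = 0.0628

D_KL(P||Q) = 0.0050 bits

Note: KL divergence is always non-negative and equals 0 iff P = Q.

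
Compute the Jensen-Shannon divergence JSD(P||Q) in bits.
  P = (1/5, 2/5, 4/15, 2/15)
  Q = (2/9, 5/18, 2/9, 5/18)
0.0286 bits

Jensen-Shannon divergence is:
JSD(P||Q) = 0.5 × D_KL(P||M) + 0.5 × D_KL(Q||M)
where M = 0.5 × (P + Q) is the mixture distribution.

M = 0.5 × (1/5, 2/5, 4/15, 2/15) + 0.5 × (2/9, 5/18, 2/9, 5/18) = (0.211111, 0.338889, 0.244444, 0.205556)

D_KL(P||M) = 0.0303 bits
D_KL(Q||M) = 0.0269 bits

JSD(P||Q) = 0.5 × 0.0303 + 0.5 × 0.0269 = 0.0286 bits

Unlike KL divergence, JSD is symmetric and bounded: 0 ≤ JSD ≤ log(2).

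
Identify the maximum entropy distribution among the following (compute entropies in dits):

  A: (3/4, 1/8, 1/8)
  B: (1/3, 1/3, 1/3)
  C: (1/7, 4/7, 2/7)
B

For a discrete distribution over n outcomes, entropy is maximized by the uniform distribution.

Computing entropies:
H(A) = 0.3195 dits
H(B) = 0.4771 dits
H(C) = 0.4151 dits

The uniform distribution (where all probabilities equal 1/3) achieves the maximum entropy of log_10(3) = 0.4771 dits.

Distribution B has the highest entropy.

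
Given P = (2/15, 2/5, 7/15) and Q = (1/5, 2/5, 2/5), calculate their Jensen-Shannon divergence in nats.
0.0046 nats

Jensen-Shannon divergence is:
JSD(P||Q) = 0.5 × D_KL(P||M) + 0.5 × D_KL(Q||M)
where M = 0.5 × (P + Q) is the mixture distribution.

M = 0.5 × (2/15, 2/5, 7/15) + 0.5 × (1/5, 2/5, 2/5) = (1/6, 2/5, 13/30)

D_KL(P||M) = 0.0048 nats
D_KL(Q||M) = 0.0044 nats

JSD(P||Q) = 0.5 × 0.0048 + 0.5 × 0.0044 = 0.0046 nats

Unlike KL divergence, JSD is symmetric and bounded: 0 ≤ JSD ≤ log(2).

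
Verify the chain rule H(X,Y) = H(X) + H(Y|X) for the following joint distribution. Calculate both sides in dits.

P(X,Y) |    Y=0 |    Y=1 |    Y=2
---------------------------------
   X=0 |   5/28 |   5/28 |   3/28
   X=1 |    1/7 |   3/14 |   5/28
H(X,Y) = 0.7688, H(X) = 0.2999, H(Y|X) = 0.4689 (all in dits)

Chain rule: H(X,Y) = H(X) + H(Y|X)

Left side — joint entropy directly:
H(X,Y) = -Σ p(x,y) log p(x,y) = 0.7688 dits

Right side — compute H(Y|X) from the conditional distributions:
P(X) = (13/28, 15/28), so H(X) = 0.2999 dits
H(Y|X) = Σ_x P(X=x) · H(Y|X=x):
  P(Y|X=0) = (5/13, 5/13, 3/13), H(Y|X=0) = 0.4662, weight P(X=0) = 13/28
  P(Y|X=1) = (4/15, 2/5, 1/3), H(Y|X=1) = 0.4713, weight P(X=1) = 15/28
H(Y|X) = 0.4689 dits

H(X) + H(Y|X) = 0.2999 + 0.4689 = 0.7688 dits

Both sides equal 0.7688 dits. ✓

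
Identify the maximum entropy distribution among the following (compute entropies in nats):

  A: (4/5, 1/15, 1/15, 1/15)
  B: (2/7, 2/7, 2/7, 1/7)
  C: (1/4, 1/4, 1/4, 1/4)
C

For a discrete distribution over n outcomes, entropy is maximized by the uniform distribution.

Computing entropies:
H(A) = 0.7201 nats
H(B) = 1.3518 nats
H(C) = 1.3863 nats

The uniform distribution (where all probabilities equal 1/4) achieves the maximum entropy of log_e(4) = 1.3863 nats.

Distribution C has the highest entropy.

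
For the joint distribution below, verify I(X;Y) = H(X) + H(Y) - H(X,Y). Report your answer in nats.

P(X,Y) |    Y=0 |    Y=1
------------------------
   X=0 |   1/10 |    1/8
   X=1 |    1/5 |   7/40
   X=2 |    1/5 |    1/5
I(X;Y) = 0.0022 nats

Mutual information has multiple equivalent forms:
- I(X;Y) = H(X) - H(X|Y)
- I(X;Y) = H(Y) - H(Y|X)
- I(X;Y) = H(X) + H(Y) - H(X,Y)

Computing all quantities:
H(X) = 1.0699, H(Y) = 0.6931, H(X,Y) = 1.7609
H(X|Y) = 1.0677, H(Y|X) = 0.6909

Verification:
H(X) - H(X|Y) = 1.0699 - 1.0677 = 0.0022
H(Y) - H(Y|X) = 0.6931 - 0.6909 = 0.0022
H(X) + H(Y) - H(X,Y) = 1.0699 + 0.6931 - 1.7609 = 0.0022

All forms give I(X;Y) = 0.0022 nats. ✓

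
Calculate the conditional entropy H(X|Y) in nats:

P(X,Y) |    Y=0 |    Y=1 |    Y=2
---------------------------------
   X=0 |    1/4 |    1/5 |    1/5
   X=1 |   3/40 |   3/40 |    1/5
0.6140 nats

Using the chain rule: H(X|Y) = H(X,Y) - H(Y)

First, compute H(X,Y) = 1.7008 nats

Marginal P(Y) = (13/40, 11/40, 2/5)
H(Y) = 1.0868 nats

H(X|Y) = H(X,Y) - H(Y) = 1.7008 - 1.0868 = 0.6140 nats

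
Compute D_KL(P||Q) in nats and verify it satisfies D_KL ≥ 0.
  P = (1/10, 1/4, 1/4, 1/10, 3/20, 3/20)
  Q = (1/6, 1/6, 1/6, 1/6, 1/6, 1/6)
0.0690 nats

KL divergence satisfies the Gibbs inequality: D_KL(P||Q) ≥ 0 for all distributions P, Q.

D_KL(P||Q) = Σ p(x) log(p(x)/q(x))
Term by term:
  x=0: 1/10 × log_e[(1/10)/(1/6)] = -0.0511
  x=1: 1/4 × log_e[(1/4)/(1/6)] = 0.1014
  x=2: 1/4 × log_e[(1/4)/(1/6)] = 0.1014
  x=3: 1/10 × log_e[(1/10)/(1/6)] = -0.0511
  x=4: 3/20 × log_e[(3/20)/(1/6)] = -0.0158
  x=5: 3/20 × log_e[(3/20)/(1/6)] = -0.0158
D_KL(P||Q) = 0.0690 nats

D_KL(P||Q) = 0.0690 ≥ 0 ✓

This non-negativity is a fundamental property: relative entropy cannot be negative because it measures how different Q is from P.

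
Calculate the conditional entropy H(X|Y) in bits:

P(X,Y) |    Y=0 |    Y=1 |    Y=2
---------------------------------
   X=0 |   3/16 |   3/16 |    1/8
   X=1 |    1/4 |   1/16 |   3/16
0.9373 bits

Using the chain rule: H(X|Y) = H(X,Y) - H(Y)

First, compute H(X,Y) = 2.4835 bits

Marginal P(Y) = (7/16, 1/4, 5/16)
H(Y) = 1.5462 bits

H(X|Y) = H(X,Y) - H(Y) = 2.4835 - 1.5462 = 0.9373 bits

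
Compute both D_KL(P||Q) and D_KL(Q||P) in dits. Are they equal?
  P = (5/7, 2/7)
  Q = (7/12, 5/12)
D_KL(P||Q) = 0.0160, D_KL(Q||P) = 0.0170

KL divergence is not symmetric: D_KL(P||Q) ≠ D_KL(Q||P) in general.

D_KL(P||Q) = 0.0160 dits
D_KL(Q||P) = 0.0170 dits

No, they are not equal!

This asymmetry is why KL divergence is not a true distance metric.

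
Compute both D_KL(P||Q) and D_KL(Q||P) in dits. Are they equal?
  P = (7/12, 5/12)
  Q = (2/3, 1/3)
D_KL(P||Q) = 0.0066, D_KL(Q||P) = 0.0064

KL divergence is not symmetric: D_KL(P||Q) ≠ D_KL(Q||P) in general.

D_KL(P||Q) = 0.0066 dits
D_KL(Q||P) = 0.0064 dits

No, they are not equal!

This asymmetry is why KL divergence is not a true distance metric.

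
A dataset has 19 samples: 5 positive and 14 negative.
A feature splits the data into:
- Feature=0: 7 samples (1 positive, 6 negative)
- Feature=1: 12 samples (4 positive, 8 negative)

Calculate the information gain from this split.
0.0335 bits

Information Gain = H(Y) - H(Y|Feature)

Before split:
P(positive) = 5/19 = 0.2632
H(Y) = 0.8315 bits

After split:
Feature=0: H = 0.5917 bits (weight = 7/19)
Feature=1: H = 0.9183 bits (weight = 12/19)
H(Y|Feature) = (7/19)×0.5917 + (12/19)×0.9183 = 0.7980 bits

Information Gain = 0.8315 - 0.7980 = 0.0335 bits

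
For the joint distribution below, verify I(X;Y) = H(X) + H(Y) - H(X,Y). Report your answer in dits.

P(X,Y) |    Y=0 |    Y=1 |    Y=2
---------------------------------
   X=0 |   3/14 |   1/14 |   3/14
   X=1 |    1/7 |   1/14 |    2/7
I(X;Y) = 0.0053 dits

Mutual information has multiple equivalent forms:
- I(X;Y) = H(X) - H(X|Y)
- I(X;Y) = H(Y) - H(Y|X)
- I(X;Y) = H(X) + H(Y) - H(X,Y)

Computing all quantities:
H(X) = 0.3010, H(Y) = 0.4309, H(X,Y) = 0.7266
H(X|Y) = 0.2957, H(Y|X) = 0.4256

Verification:
H(X) - H(X|Y) = 0.3010 - 0.2957 = 0.0053
H(Y) - H(Y|X) = 0.4309 - 0.4256 = 0.0053
H(X) + H(Y) - H(X,Y) = 0.3010 + 0.4309 - 0.7266 = 0.0053

All forms give I(X;Y) = 0.0053 dits. ✓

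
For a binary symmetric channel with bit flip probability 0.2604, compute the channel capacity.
0.1727 bits

For a binary symmetric channel (BSC) with error probability p:
Capacity C = 1 - H(p) bits per symbol

where H(p) = -p log₂(p) - (1-p) log₂(1-p) is the binary entropy function.

H(0.2604) = 0.8273 bits
C = 1 - 0.8273 = 0.1727 bits per symbol

This means we can reliably transmit up to 0.1727 bits of information per channel use.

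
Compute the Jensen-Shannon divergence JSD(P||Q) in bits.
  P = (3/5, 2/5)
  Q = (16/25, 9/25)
0.0012 bits

Jensen-Shannon divergence is:
JSD(P||Q) = 0.5 × D_KL(P||M) + 0.5 × D_KL(Q||M)
where M = 0.5 × (P + Q) is the mixture distribution.

M = 0.5 × (3/5, 2/5) + 0.5 × (16/25, 9/25) = (0.62, 0.38)

D_KL(P||M) = 0.0012 bits
D_KL(Q||M) = 0.0012 bits

JSD(P||Q) = 0.5 × 0.0012 + 0.5 × 0.0012 = 0.0012 bits

Unlike KL divergence, JSD is symmetric and bounded: 0 ≤ JSD ≤ log(2).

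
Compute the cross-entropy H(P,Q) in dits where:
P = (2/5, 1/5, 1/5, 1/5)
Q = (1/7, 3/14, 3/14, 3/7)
0.6792 dits

Cross-entropy: H(P,Q) = -Σ p(x) log q(x)

Alternatively: H(P,Q) = H(P) + D_KL(P||Q)
H(P) = 0.5786 dits
D_KL(P||Q) = 0.1007 dits

H(P,Q) = 0.5786 + 0.1007 = 0.6792 dits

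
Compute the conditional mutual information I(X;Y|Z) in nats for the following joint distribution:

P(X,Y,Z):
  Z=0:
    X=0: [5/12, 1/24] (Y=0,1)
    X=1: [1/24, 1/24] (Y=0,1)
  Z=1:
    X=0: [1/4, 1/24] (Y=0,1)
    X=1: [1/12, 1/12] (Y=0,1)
0.0686 nats

Conditional mutual information: I(X;Y|Z) = H(X|Z) + H(Y|Z) - H(X,Y|Z)

H(Z) = 0.6897
H(X,Z) = 1.2227 → H(X|Z) = 0.5330
H(Y,Z) = 1.1908 → H(Y|Z) = 0.5011
H(X,Y,Z) = 1.6552 → H(X,Y|Z) = 0.9655

I(X;Y|Z) = 0.5330 + 0.5011 - 0.9655 = 0.0686 nats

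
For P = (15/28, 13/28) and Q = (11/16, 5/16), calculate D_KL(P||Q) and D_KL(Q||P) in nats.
D_KL(P||Q) = 0.0502, D_KL(Q||P) = 0.0478

KL divergence is not symmetric: D_KL(P||Q) ≠ D_KL(Q||P) in general.

D_KL(P||Q) = 0.0502 nats
D_KL(Q||P) = 0.0478 nats

No, they are not equal!

This asymmetry is why KL divergence is not a true distance metric.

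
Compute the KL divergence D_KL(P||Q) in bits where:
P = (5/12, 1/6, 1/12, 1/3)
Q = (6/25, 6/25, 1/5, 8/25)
0.1583 bits

KL divergence: D_KL(P||Q) = Σ p(x) log(p(x)/q(x))

Computing term by term:
  x=0: 5/12 × log_2[(5/12)/(6/25)] = 5/12 × 0.7959 = 0.3316
  x=1: 1/6 × log_2[(1/6)/(6/25)] = 1/6 × -0.5261 = -0.0877
  x=2: 1/12 × log_2[(1/12)/(1/5)] = 1/12 × -1.2630 = -0.1053
  x=3: 1/3 × log_2[(1/3)/(8/25)] = 1/3 × 0.0589 = 0.0196

D_KL(P||Q) = 0.1583 bits

Note: KL divergence is always non-negative and equals 0 iff P = Q.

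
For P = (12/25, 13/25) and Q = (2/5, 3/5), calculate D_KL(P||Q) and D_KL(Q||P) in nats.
D_KL(P||Q) = 0.0131, D_KL(Q||P) = 0.0129

KL divergence is not symmetric: D_KL(P||Q) ≠ D_KL(Q||P) in general.

D_KL(P||Q) = 0.0131 nats
D_KL(Q||P) = 0.0129 nats

No, they are not equal!

This asymmetry is why KL divergence is not a true distance metric.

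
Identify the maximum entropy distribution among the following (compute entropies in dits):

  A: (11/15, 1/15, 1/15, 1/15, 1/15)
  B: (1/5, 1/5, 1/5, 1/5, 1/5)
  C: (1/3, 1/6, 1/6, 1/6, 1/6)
B

For a discrete distribution over n outcomes, entropy is maximized by the uniform distribution.

Computing entropies:
H(A) = 0.4124 dits
H(B) = 0.6990 dits
H(C) = 0.6778 dits

The uniform distribution (where all probabilities equal 1/5) achieves the maximum entropy of log_10(5) = 0.6990 dits.

Distribution B has the highest entropy.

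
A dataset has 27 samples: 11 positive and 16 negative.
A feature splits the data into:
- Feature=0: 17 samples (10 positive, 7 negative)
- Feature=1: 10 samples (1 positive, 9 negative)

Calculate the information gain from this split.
0.1860 bits

Information Gain = H(Y) - H(Y|Feature)

Before split:
P(positive) = 11/27 = 0.4074
H(Y) = 0.9751 bits

After split:
Feature=0: H = 0.9774 bits (weight = 17/27)
Feature=1: H = 0.4690 bits (weight = 10/27)
H(Y|Feature) = (17/27)×0.9774 + (10/27)×0.4690 = 0.7891 bits

Information Gain = 0.9751 - 0.7891 = 0.1860 bits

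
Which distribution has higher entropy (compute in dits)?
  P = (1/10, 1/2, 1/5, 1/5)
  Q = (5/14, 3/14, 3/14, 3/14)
Q

Computing entropies in dits:
H(P) = 0.5301
H(Q) = 0.5898

Distribution Q has higher entropy.

Intuition: The distribution closer to uniform (more spread out) has higher entropy.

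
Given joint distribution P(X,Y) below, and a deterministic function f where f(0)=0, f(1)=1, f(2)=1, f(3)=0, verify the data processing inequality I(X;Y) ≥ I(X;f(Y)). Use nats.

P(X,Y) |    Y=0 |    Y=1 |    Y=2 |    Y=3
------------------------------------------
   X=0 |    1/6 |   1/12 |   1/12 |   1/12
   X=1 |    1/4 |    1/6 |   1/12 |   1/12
I(X;Y) = 0.0086, I(X;f(Y)) = 0.0004, inequality holds: 0.0086 ≥ 0.0004

Data Processing Inequality: For any Markov chain X → Y → Z, we have I(X;Y) ≥ I(X;Z).

Here Z = f(Y) is a deterministic function of Y, forming X → Y → Z.

Original I(X;Y) = 0.0086 nats

After applying f:
P(X,Z) where Z=f(Y):
- P(X,Z=0) = P(X,Y=0) + P(X,Y=3)
- P(X,Z=1) = P(X,Y=1) + P(X,Y=2)

I(X;Z) = I(X;f(Y)) = 0.0004 nats

Verification: 0.0086 ≥ 0.0004 ✓

Information cannot be created by processing; the function f can only lose information about X.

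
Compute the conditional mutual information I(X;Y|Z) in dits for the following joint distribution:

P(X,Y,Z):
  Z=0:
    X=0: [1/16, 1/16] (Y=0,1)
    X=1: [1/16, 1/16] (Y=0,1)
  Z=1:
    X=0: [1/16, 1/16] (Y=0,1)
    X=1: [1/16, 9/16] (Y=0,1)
0.0209 dits

Conditional mutual information: I(X;Y|Z) = H(X|Z) + H(Y|Z) - H(X,Y|Z)

H(Z) = 0.2442
H(X,Z) = 0.4662 → H(X|Z) = 0.2220
H(Y,Z) = 0.4662 → H(Y|Z) = 0.2220
H(X,Y,Z) = 0.6674 → H(X,Y|Z) = 0.4231

I(X;Y|Z) = 0.2220 + 0.2220 - 0.4231 = 0.0209 dits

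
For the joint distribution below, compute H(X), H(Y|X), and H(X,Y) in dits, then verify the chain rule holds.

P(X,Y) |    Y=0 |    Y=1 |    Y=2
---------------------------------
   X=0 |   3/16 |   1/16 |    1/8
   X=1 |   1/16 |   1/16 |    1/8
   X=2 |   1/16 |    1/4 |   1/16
H(X,Y) = 0.8889, H(X) = 0.4700, H(Y|X) = 0.4189 (all in dits)

Chain rule: H(X,Y) = H(X) + H(Y|X)

Left side — joint entropy directly:
H(X,Y) = -Σ p(x,y) log p(x,y) = 0.8889 dits

Right side — compute H(Y|X) from the conditional distributions:
P(X) = (3/8, 1/4, 3/8), so H(X) = 0.4700 dits
H(Y|X) = Σ_x P(X=x) · H(Y|X=x):
  P(Y|X=0) = (1/2, 1/6, 1/3), H(Y|X=0) = 0.4392, weight P(X=0) = 3/8
  P(Y|X=1) = (1/4, 1/4, 1/2), H(Y|X=1) = 0.4515, weight P(X=1) = 1/4
  P(Y|X=2) = (1/6, 2/3, 1/6), H(Y|X=2) = 0.3768, weight P(X=2) = 3/8
H(Y|X) = 0.4189 dits

H(X) + H(Y|X) = 0.4700 + 0.4189 = 0.8889 dits

Both sides equal 0.8889 dits. ✓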